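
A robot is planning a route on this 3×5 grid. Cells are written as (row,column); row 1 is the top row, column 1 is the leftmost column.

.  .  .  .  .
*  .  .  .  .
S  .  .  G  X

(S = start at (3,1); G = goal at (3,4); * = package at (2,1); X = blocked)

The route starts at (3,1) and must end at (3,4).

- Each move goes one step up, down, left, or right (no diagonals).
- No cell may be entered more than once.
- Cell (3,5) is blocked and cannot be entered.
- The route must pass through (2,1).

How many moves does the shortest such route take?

Any route passes through (2,1) somewhere between (3,1) and (3,4). Summing Manhattan distances along the two legs ((3,1) → (2,1) → (3,4)) gives a lower bound of 1 + 4 = 5 moves.
A route of 5 moves achieves this: (3,1) → (2,1) → (2,2) → (3,2) → (3,3) → (3,4).
Since 5 matches the lower bound, it is optimal.

5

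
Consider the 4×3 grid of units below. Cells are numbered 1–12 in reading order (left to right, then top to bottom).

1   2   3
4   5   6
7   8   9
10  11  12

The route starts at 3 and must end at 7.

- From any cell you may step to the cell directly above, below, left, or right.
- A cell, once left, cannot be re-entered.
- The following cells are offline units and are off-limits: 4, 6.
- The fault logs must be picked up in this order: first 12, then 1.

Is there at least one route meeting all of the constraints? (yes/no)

1 must be visited but has only one open neighbour (2), and it is neither the start nor the goal — the route would have to enter and leave through 2, re-entering it.

no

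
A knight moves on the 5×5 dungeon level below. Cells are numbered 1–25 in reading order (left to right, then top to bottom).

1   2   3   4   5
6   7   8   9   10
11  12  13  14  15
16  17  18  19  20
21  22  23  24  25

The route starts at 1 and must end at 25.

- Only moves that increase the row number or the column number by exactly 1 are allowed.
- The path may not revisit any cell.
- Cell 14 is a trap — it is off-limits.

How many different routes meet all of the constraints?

40

A right/down-only route from 1 to 25 makes exactly 4 down-moves and 4 right-moves in some order.
With no other constraints that would be C(8,4) = 70 routes.
Subtract routes through each blocked cell (inclusion–exclusion for overlaps): − through 14: 30 → 40.
That gives 40 routes.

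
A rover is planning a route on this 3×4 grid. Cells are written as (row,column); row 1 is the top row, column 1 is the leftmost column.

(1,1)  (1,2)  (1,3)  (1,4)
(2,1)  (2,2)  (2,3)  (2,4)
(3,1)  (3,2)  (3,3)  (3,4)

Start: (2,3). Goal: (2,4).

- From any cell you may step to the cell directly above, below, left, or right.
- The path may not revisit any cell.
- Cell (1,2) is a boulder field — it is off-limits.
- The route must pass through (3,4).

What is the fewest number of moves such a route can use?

Any route passes through (3,4) somewhere between (2,3) and (2,4). Summing Manhattan distances along the two legs ((2,3) → (3,4) → (2,4)) gives a lower bound of 2 + 1 = 3 moves.
A route of 3 moves achieves this: (2,3) → (3,3) → (3,4) → (2,4).
Since 3 matches the lower bound, it is optimal.

3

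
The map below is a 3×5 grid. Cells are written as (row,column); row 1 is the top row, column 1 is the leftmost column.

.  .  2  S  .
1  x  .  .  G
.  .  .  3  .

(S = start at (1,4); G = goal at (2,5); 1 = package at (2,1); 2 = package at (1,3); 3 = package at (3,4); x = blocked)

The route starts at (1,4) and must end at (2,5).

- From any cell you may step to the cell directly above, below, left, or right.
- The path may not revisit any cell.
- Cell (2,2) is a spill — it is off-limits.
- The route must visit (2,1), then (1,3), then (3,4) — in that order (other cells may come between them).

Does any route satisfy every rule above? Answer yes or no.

no

Ignoring the required order, 4 revisit-free routes from (1,4) to (2,5) pass through all of (2,1), (1,3), and (3,4); the waypoint orders that occur are (1,3) → (2,1) → (3,4) (4) — never (2,1) → (1,3) → (3,4).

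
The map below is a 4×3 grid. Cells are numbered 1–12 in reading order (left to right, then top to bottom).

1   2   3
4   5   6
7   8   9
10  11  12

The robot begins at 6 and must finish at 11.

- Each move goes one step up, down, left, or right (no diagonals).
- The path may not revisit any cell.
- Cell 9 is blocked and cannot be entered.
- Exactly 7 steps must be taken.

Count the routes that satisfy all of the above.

8

Need simple routes of exactly 7 moves from 6 to 11 (Manhattan distance 3, so 2 moves are spent on a detour and 2 undoing it).
Enumerating: 6 3 2 5 8 7 10 11 | 6 3 2 5 4 7 10 11 | 6 3 2 5 4 7 8 11 | 6 3 2 1 4 7 10 11 | 6 3 2 1 4 7 8 11 | 6 3 2 1 4 5 8 11 | 6 5 2 1 4 7 10 11 | 6 5 2 1 4 7 8 11.
That gives 8 routes.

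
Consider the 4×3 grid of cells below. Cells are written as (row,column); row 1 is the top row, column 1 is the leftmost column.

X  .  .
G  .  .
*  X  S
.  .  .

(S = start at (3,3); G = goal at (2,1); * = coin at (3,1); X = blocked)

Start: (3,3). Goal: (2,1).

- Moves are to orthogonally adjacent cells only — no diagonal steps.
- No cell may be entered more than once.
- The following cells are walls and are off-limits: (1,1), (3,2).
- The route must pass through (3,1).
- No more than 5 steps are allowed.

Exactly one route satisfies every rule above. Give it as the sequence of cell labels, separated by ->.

(3,3) -> (4,3) -> (4,2) -> (4,1) -> (3,1) -> (2,1)

The 5-move cap with required stops at (3,1) leaves no slack for detours.
Route from (3,3): down 1 to (4,3), left 2 to (4,1), up 2 to (2,1) — 5 moves in all.
Check: all required cells visited; 5 ≤ 5 moves.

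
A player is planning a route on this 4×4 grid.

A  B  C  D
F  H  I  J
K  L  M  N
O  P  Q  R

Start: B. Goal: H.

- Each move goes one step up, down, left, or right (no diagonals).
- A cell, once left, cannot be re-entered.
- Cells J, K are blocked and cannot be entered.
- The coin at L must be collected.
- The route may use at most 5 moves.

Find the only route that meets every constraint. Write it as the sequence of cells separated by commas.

The 5-move cap with required stops at L leaves no slack for detours.
Route from B: right to C, 2× down (reaching M), left to L, up to H — 5 moves in all.
Check: all required cells visited; 5 ≤ 5 moves.

B, C, I, M, L, H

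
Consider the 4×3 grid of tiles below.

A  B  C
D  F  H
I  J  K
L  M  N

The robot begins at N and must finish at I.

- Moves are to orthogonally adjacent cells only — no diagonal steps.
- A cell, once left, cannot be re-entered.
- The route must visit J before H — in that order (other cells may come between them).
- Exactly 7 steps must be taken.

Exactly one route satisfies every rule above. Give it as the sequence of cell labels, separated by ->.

The waypoints must appear in the order J, H, with no cell reused.
Route from N: left 1 to M, up 1 to J, right 1 to K, up 1 to H, left 2 to D, down 1 to I — 7 moves in all.
Check: order respected (J at step 2, H at step 4); 7 moves as required.

N -> M -> J -> K -> H -> F -> D -> I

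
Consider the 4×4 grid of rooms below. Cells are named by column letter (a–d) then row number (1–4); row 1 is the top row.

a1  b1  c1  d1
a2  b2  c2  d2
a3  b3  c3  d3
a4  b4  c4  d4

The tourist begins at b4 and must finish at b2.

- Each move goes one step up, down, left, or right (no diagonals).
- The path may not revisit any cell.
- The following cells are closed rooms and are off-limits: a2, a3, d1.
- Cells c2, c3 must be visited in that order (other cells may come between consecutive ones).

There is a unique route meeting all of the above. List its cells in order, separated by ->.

The waypoints must appear in the order c2, c3, with no cell reused.
Route from b4: 2× right (reaching d4), 2× up (reaching d2), left to c2, down to c3, left to b3, up to b2 — 8 moves in all.
Check: order respected (c2 at step 5, c3 at step 6).

b4 -> c4 -> d4 -> d3 -> d2 -> c2 -> c3 -> b3 -> b2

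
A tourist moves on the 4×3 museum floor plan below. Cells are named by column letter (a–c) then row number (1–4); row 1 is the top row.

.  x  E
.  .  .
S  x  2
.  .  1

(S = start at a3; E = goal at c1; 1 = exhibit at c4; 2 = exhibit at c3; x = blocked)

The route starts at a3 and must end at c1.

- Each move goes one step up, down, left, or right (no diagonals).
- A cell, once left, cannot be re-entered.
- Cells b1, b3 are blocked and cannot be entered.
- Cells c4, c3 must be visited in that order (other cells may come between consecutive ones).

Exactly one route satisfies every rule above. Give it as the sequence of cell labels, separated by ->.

a3 -> a4 -> b4 -> c4 -> c3 -> c2 -> c1

The waypoints must appear in the order c4, c3, with no cell reused.
Route from a3: down to a4, 2× right (reaching c4), 3× up (reaching c1) — 6 moves in all.
Check: order respected (1 at step 3, 2 at step 4).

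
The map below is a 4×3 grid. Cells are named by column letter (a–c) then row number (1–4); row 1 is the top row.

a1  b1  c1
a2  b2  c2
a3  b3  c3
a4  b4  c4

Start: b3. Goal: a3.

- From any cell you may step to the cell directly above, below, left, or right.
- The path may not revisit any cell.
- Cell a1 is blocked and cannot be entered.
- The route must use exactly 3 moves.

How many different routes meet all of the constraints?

Need simple routes of exactly 3 moves from b3 to a3 (Manhattan distance 1, so 1 moves are spent on a detour and 1 undoing it).
Enumerating: b3 b2 a2 a3 | b3 b4 a4 a3.
That gives 2 routes.

2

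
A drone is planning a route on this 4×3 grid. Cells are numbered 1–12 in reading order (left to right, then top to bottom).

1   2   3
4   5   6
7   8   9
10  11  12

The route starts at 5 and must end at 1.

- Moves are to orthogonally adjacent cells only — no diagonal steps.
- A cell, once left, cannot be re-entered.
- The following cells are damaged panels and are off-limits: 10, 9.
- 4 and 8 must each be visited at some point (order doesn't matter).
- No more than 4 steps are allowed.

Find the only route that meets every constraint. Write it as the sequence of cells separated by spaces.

5 8 7 4 1

The 4-move cap with required stops at 4, 8 leaves no slack for detours.
Route from 5: down to 8, left to 7, 2× up (reaching 1) — 4 moves in all.
Check: all required cells visited; 4 ≤ 4 moves.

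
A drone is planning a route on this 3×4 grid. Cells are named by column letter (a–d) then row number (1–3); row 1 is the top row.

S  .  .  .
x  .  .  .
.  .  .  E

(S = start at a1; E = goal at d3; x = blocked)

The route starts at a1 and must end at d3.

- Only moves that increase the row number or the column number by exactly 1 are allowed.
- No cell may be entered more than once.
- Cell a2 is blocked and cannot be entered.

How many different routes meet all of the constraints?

6

A right/down-only route from a1 to d3 makes exactly 2 down-moves and 3 right-moves in some order.
With no other constraints that would be C(5,2) = 10 routes.
Subtract routes through each blocked cell (inclusion–exclusion for overlaps): − through a2: 4 → 6.
That gives 6 routes.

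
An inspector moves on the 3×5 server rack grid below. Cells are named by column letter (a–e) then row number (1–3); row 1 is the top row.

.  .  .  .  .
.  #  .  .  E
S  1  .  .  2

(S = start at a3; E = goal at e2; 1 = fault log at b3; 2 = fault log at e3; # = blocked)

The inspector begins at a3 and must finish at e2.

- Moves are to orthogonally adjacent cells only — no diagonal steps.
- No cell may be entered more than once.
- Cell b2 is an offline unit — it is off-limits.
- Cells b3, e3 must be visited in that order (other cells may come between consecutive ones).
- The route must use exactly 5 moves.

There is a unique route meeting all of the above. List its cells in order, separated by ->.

a3 -> b3 -> c3 -> d3 -> e3 -> e2

The waypoints must appear in the order b3, e3, with no cell reused.
Route from a3: 4× right (reaching e3), up to e2 — 5 moves in all.
Check: order respected (1 at step 1, 2 at step 4); 5 moves as required.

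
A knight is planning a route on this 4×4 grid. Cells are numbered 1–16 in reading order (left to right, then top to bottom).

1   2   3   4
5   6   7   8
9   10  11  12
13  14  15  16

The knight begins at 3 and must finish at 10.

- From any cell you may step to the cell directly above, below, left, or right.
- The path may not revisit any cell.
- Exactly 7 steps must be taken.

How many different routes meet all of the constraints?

Need simple routes of exactly 7 moves from 3 to 10 (Manhattan distance 3, so 2 moves are spent on a detour and 2 undoing it).
Branch systematically from the start, pruning whenever the remaining move budget drops below the Manhattan distance to 10 or differs from it in parity. Grouping the completions by first move — via 7: 7; via 2: 5; via 4: 6 — and summing: 7 + 5 + 6 = 18.
That gives 18 routes.

18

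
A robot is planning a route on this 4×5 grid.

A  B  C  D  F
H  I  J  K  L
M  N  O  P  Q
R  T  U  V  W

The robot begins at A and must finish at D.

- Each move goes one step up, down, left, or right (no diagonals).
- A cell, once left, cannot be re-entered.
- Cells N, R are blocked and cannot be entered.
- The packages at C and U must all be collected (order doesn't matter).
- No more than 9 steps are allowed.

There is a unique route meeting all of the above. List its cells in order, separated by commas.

A, B, C, J, O, U, V, P, K, D

The 9-move cap with required stops at C, U leaves no slack for detours.
Route from A: right 2 to C, down 3 to U, right 1 to V, up 3 to D — 9 moves in all.
Check: all required cells visited; 9 ≤ 9 moves.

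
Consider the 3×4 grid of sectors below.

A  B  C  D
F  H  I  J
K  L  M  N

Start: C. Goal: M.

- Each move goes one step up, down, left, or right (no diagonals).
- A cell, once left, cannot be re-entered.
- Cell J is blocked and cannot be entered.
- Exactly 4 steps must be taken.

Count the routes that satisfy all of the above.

3

Need simple routes of exactly 4 moves from C to M (Manhattan distance 2, so 1 moves are spent on a detour and 1 undoing it).
Enumerating: C I H L M | C B H L M | C B H I M.
That gives 3 routes.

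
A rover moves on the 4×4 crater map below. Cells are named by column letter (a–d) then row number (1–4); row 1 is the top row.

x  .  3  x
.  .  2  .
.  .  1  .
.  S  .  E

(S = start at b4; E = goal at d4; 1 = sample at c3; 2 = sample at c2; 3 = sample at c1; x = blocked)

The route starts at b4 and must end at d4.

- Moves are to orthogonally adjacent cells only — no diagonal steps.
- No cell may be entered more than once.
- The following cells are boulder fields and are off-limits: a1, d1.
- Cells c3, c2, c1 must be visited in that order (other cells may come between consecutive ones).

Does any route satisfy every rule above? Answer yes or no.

Ignoring the required order, 14 revisit-free routes from b4 to d4 pass through all of c3, c2, and c1; the waypoint orders that occur are c1 → c2 → c3 (12); c3 → c1 → c2 (2) — never c3 → c2 → c1.

no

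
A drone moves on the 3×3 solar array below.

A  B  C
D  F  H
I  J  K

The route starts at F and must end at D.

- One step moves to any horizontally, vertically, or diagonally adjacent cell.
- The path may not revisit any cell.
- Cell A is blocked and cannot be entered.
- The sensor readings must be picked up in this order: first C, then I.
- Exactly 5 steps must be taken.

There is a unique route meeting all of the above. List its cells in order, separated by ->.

F -> C -> H -> J -> I -> D

The waypoints must appear in the order C, I, with no cell reused.
Route from F: up-right 1 to C, down 1 to H, down-left 1 to J, left 1 to I, up 1 to D — 5 moves in all.
Check: order respected (C at step 1, I at step 4); 5 moves as required.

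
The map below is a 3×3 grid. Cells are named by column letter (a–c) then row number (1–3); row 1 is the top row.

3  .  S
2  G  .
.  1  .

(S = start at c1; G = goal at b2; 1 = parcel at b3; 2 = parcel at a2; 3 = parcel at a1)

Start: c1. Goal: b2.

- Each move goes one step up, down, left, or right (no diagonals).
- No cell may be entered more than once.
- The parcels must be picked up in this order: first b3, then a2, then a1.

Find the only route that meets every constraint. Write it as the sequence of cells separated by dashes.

The waypoints must appear in the order b3, a2, a1, with no cell reused.
Route from c1: 2× down (reaching c3), 2× left (reaching a3), 2× up (reaching a1), right to b1, down to b2 — 8 moves in all.
Check: order respected (1 at step 3, 2 at step 5, 3 at step 6).

c1 - c2 - c3 - b3 - a3 - a2 - a1 - b1 - b2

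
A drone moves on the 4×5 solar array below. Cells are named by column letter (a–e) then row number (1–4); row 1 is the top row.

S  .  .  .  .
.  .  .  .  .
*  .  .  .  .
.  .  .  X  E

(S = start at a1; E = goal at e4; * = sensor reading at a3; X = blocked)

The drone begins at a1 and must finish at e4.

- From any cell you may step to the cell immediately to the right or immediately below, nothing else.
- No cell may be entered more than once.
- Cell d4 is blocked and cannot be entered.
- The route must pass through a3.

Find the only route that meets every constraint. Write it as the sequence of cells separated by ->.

a1 -> a2 -> a3 -> b3 -> c3 -> d3 -> e3 -> e4

Moves only go right or down, so the column and row indices never decrease.
Route from a1: 2× down (reaching a3), 4× right (reaching e3), down to e4 — 7 moves in all.
Check: all required cells visited.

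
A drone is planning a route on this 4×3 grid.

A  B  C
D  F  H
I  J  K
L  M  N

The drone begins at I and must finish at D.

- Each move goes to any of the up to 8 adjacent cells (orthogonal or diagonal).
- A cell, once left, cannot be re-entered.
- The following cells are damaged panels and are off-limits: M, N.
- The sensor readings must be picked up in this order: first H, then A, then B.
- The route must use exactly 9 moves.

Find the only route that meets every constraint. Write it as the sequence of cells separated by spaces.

I L J K H C F A B D

The waypoints must appear in the order H, A, B, with no cell reused.
Route from I: down 1 to L, up-right 1 to J, right 1 to K, up 2 to C, down-left 1 to F, up-left 1 to A, right 1 to B, down-left 1 to D — 9 moves in all.
Check: order respected (H at step 4, A at step 7, B at step 8); 9 moves as required.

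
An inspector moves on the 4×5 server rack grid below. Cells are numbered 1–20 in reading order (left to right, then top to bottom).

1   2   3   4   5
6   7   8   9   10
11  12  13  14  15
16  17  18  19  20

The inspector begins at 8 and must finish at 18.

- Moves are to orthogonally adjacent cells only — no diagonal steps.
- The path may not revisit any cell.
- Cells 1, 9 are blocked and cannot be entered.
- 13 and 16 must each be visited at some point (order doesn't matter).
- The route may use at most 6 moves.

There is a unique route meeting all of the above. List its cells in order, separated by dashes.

The budget equals the shortest possible length, so every move has to be on a shortest route through the required cells.
Route from 8: down 1 to 13, left 2 to 11, down 1 to 16, right 2 to 18 — 6 moves in all.
Check: all required cells visited; 6 ≤ 6 moves.

8 - 13 - 12 - 11 - 16 - 17 - 18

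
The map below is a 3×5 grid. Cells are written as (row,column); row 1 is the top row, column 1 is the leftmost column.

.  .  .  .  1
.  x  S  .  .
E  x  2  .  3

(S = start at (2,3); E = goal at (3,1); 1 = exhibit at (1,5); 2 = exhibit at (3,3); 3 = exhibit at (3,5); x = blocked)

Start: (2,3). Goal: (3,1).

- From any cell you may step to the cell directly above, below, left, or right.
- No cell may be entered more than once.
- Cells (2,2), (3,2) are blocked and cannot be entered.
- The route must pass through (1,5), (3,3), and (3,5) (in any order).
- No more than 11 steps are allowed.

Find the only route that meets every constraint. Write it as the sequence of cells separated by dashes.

(2,3) - (3,3) - (3,4) - (3,5) - (2,5) - (1,5) - (1,4) - (1,3) - (1,2) - (1,1) - (2,1) - (3,1)

Any route must reach (1,5), (3,3), and (3,5) and still end at (3,1) within 11 moves, so the order of the required stops is forced.
Route from (2,3): down 1 to (3,3), right 2 to (3,5), up 2 to (1,5), left 4 to (1,1), down 2 to (3,1) — 11 moves in all.
Check: all required cells visited; 11 ≤ 11 moves.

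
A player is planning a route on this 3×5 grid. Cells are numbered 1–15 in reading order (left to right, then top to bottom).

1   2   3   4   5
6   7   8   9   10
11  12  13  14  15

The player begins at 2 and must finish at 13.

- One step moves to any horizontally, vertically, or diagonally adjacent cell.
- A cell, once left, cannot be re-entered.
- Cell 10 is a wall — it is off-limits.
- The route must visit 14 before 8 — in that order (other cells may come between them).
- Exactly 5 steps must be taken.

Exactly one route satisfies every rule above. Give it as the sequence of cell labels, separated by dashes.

2 - 3 - 9 - 14 - 8 - 13

The waypoints must appear in the order 14, 8, with no cell reused.
Route from 2: right to 3, down-right to 9, down to 14, up-left to 8, down to 13 — 5 moves in all.
Check: order respected (14 at step 3, 8 at step 4); 5 moves as required.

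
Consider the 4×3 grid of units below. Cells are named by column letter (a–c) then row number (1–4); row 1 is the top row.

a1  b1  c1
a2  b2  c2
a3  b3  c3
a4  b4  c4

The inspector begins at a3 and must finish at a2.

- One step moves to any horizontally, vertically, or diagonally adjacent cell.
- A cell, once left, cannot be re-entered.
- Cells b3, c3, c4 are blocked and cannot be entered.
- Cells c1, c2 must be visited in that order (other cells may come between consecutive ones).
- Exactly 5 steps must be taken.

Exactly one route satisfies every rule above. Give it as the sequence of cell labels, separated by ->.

a3 -> b2 -> c1 -> c2 -> b1 -> a2

The waypoints must appear in the order c1, c2, with no cell reused.
Route from a3: up-right 2 to c1, down 1 to c2, up-left 1 to b1, down-left 1 to a2 — 5 moves in all.
Check: order respected (c1 at step 2, c2 at step 3); 5 moves as required.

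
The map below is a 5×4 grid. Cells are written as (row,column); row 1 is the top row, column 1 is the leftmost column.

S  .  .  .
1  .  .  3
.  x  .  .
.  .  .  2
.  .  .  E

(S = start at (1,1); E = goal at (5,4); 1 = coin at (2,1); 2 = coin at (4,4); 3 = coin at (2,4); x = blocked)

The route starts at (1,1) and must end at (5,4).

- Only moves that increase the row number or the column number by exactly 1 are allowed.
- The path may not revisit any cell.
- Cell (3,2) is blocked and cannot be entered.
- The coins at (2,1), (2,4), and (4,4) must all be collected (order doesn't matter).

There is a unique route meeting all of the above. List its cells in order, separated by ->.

(1,1) -> (2,1) -> (2,2) -> (2,3) -> (2,4) -> (3,4) -> (4,4) -> (5,4)

Moves only go right or down, so the column and row indices never decrease.
Route from (1,1): down 1 to (2,1), right 3 to (2,4), down 3 to (5,4) — 7 moves in all.
Check: all required cells visited.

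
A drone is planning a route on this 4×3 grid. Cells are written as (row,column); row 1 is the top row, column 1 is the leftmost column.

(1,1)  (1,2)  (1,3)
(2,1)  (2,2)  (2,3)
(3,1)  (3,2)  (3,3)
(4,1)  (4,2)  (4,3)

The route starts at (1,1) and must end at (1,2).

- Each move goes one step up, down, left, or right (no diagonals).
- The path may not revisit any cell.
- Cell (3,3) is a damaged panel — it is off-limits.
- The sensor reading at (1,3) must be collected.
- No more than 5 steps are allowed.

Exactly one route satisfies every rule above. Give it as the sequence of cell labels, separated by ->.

(1,1) -> (2,1) -> (2,2) -> (2,3) -> (1,3) -> (1,2)

The 5-move cap with required stops at (1,3) leaves no slack for detours.
Route from (1,1): down to (2,1), 2× right (reaching (2,3)), up to (1,3), left to (1,2) — 5 moves in all.
Check: all required cells visited; 5 ≤ 5 moves.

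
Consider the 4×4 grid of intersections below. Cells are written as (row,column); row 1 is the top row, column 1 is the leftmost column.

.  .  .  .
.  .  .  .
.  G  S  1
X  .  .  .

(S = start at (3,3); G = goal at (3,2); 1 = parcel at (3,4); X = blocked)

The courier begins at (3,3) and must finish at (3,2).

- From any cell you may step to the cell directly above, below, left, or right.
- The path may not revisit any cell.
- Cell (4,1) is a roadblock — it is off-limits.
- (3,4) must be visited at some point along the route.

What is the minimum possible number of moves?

5

Any route passes through (3,4) somewhere between (3,3) and (3,2). Summing Manhattan distances along the two legs ((3,3) → (3,4) → (3,2)) gives a lower bound of 1 + 2 = 3 moves.
The shortest route satisfying every rule uses 5 moves: (3,3) → (3,4) → (2,4) → (2,3) → (2,2) → (3,2).
The no-revisit rule (legs can't share cells) pushes the minimum above the 3-move bound; an exhaustive check rules out every length from 3 to 4, leaving 5 as the minimum.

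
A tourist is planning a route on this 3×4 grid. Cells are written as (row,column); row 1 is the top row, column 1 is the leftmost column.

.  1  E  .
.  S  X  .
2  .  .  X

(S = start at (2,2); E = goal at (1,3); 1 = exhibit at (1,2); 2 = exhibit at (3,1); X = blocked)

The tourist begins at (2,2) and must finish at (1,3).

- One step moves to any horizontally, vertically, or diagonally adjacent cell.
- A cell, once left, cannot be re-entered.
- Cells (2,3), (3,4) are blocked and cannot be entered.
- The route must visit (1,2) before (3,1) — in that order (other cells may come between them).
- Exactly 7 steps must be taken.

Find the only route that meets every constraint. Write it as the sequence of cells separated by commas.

(2,2), (1,2), (2,1), (3,1), (3,2), (3,3), (2,4), (1,3)

The waypoints must appear in the order (1,2), (3,1), with no cell reused.
Route from (2,2): up to (1,2), down-left to (2,1), down to (3,1), 2× right (reaching (3,3)), up-right to (2,4), up-left to (1,3) — 7 moves in all.
Check: order respected (1 at step 1, 2 at step 3); 7 moves as required.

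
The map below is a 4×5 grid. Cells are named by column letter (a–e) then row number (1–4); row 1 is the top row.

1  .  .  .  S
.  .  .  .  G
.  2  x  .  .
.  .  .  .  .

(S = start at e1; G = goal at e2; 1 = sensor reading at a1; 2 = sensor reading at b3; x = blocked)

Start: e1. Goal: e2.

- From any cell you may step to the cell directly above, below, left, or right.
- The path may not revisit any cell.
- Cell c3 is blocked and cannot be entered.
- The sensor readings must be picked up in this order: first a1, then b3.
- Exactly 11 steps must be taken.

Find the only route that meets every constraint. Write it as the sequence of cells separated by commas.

The waypoints must appear in the order a1, b3, with no cell reused.
Route from e1: left 4 to a1, down 2 to a3, right 1 to b3, up 1 to b2, right 3 to e2 — 11 moves in all.
Check: order respected (1 at step 4, 2 at step 7); 11 moves as required.

e1, d1, c1, b1, a1, a2, a3, b3, b2, c2, d2, e2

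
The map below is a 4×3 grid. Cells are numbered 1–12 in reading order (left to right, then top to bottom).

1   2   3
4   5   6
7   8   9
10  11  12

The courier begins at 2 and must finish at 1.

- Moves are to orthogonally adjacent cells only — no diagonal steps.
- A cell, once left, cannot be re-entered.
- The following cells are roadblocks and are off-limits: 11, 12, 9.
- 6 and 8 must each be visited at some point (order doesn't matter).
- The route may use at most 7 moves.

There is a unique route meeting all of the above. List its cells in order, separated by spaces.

Any route must reach 6 and 8 and still end at 1 within 7 moves, so the order of the required stops is forced.
Route from 2: right to 3, down to 6, left to 5, down to 8, left to 7, 2× up (reaching 1) — 7 moves in all.
Check: all required cells visited; 7 ≤ 7 moves.

2 3 6 5 8 7 4 1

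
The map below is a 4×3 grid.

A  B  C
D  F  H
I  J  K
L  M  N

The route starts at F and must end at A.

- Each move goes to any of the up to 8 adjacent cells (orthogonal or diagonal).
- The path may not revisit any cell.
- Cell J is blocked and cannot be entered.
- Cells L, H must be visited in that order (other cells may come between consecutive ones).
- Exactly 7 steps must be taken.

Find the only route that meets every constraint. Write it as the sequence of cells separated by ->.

F -> I -> L -> M -> K -> H -> B -> A

The waypoints must appear in the order L, H, with no cell reused.
Route from F: down-left 1 to I, down 1 to L, right 1 to M, up-right 1 to K, up 1 to H, up-left 1 to B, left 1 to A — 7 moves in all.
Check: order respected (L at step 2, H at step 5); 7 moves as required.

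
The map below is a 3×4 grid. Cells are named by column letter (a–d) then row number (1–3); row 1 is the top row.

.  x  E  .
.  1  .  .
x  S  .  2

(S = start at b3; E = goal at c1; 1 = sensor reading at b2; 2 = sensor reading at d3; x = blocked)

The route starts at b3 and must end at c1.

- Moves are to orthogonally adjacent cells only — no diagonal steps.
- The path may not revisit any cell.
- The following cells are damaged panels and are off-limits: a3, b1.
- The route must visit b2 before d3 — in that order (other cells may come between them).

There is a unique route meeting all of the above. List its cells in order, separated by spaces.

b3 b2 c2 c3 d3 d2 d1 c1

The waypoints must appear in the order b2, d3, with no cell reused.
Route from b3: up 1 to b2, right 1 to c2, down 1 to c3, right 1 to d3, up 2 to d1, left 1 to c1 — 7 moves in all.
Check: order respected (1 at step 1, 2 at step 4).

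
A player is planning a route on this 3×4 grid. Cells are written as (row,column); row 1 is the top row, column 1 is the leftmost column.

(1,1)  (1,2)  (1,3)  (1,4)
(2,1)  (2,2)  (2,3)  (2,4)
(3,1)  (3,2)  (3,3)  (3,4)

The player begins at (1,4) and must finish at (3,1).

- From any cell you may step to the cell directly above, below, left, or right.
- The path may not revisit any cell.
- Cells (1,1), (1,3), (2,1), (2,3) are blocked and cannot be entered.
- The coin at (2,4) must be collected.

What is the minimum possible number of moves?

5

Any route passes through (2,4) somewhere between (1,4) and (3,1). Summing Manhattan distances along the two legs ((1,4) → (2,4) → (3,1)) gives a lower bound of 1 + 4 = 5 moves.
A route of 5 moves achieves this: (1,4) → (2,4) → (3,4) → (3,3) → (3,2) → (3,1).
Since 5 matches the lower bound, it is optimal.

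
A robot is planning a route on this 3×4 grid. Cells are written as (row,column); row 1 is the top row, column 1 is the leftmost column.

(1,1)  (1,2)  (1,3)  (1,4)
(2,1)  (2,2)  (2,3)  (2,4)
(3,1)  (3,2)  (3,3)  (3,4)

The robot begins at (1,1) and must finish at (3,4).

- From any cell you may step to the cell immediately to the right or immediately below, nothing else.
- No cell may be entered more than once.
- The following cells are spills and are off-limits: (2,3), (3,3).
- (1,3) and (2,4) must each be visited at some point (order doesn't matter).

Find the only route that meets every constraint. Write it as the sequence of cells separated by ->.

(1,1) -> (1,2) -> (1,3) -> (1,4) -> (2,4) -> (3,4)

Moves only go right or down, so the column and row indices never decrease.
Route from (1,1): 3× right (reaching (1,4)), 2× down (reaching (3,4)) — 5 moves in all.
Check: all required cells visited.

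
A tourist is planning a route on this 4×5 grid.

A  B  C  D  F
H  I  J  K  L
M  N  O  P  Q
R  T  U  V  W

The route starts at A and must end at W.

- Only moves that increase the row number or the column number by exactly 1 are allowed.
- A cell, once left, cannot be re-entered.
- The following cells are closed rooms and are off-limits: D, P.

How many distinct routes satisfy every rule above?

A right/down-only route from A to W makes exactly 3 down-moves and 4 right-moves in some order.
With no other constraints that would be C(7,3) = 35 routes.
Subtract routes through each blocked cell (inclusion–exclusion for overlaps): − through D: 4 − through P: 20 + through D&P: 2 → 13.
That gives 13 routes.

13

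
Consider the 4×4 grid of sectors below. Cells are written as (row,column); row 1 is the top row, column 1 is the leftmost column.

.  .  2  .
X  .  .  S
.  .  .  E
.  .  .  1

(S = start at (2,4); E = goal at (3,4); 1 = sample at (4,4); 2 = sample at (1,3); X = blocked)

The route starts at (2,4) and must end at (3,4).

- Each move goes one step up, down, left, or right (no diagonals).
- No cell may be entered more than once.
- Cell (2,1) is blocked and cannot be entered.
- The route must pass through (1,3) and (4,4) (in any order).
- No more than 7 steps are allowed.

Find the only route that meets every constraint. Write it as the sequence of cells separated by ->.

(2,4) -> (1,4) -> (1,3) -> (2,3) -> (3,3) -> (4,3) -> (4,4) -> (3,4)

The budget equals the shortest possible length, so every move has to be on a shortest route through the required cells.
Route from (2,4): up to (1,4), left to (1,3), 3× down (reaching (4,3)), right to (4,4), up to (3,4) — 7 moves in all.
Check: all required cells visited; 7 ≤ 7 moves.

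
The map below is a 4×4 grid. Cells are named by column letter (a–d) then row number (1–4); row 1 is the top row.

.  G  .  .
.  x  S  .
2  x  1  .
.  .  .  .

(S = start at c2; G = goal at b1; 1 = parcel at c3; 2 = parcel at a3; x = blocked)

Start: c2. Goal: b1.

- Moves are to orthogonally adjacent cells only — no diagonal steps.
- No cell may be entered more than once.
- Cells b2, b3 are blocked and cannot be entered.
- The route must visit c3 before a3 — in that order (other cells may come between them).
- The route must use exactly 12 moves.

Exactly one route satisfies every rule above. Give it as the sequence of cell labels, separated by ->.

The waypoints must appear in the order c3, a3, with no cell reused.
Route from c2: up 1 to c1, right 1 to d1, down 2 to d3, left 1 to c3, down 1 to c4, left 2 to a4, up 3 to a1, right 1 to b1 — 12 moves in all.
Check: order respected (1 at step 5, 2 at step 9); 12 moves as required.

c2 -> c1 -> d1 -> d2 -> d3 -> c3 -> c4 -> b4 -> a4 -> a3 -> a2 -> a1 -> b1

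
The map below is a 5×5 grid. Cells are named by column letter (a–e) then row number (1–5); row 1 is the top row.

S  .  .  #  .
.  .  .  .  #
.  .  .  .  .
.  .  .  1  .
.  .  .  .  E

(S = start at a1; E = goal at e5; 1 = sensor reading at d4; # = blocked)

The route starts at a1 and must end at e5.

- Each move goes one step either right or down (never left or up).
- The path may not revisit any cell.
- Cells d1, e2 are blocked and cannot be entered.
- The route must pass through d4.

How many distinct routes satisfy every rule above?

38

A right/down-only route from a1 to e5 makes exactly 4 down-moves and 4 right-moves in some order.
With no other constraints that would be C(8,4) = 70 routes.
Split at d4 and multiply the segment counts (each segment already excludes blocked cells): a1→d4: 19; d4→e5: 2; product = 38.
That gives 38 routes.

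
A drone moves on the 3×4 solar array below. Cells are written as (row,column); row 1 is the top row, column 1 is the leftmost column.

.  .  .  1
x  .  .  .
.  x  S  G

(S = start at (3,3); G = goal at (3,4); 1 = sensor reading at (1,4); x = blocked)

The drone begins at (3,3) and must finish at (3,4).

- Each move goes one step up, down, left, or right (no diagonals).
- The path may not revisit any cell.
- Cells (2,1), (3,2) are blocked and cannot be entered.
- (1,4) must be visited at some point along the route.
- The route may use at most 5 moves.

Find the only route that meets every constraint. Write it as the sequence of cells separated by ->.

The 5-move cap with required stops at (1,4) leaves no slack for detours.
Route from (3,3): up 2 to (1,3), right 1 to (1,4), down 2 to (3,4) — 5 moves in all.
Check: all required cells visited; 5 ≤ 5 moves.

(3,3) -> (2,3) -> (1,3) -> (1,4) -> (2,4) -> (3,4)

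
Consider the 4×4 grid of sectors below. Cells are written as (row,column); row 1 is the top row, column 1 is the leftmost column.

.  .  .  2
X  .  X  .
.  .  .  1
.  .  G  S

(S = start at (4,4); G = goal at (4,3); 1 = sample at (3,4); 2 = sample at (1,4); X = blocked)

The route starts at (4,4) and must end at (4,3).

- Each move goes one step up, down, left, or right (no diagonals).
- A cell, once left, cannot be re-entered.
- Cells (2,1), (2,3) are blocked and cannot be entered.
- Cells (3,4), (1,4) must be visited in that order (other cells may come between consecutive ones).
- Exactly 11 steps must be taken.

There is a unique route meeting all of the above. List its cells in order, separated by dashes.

(4,4) - (3,4) - (2,4) - (1,4) - (1,3) - (1,2) - (2,2) - (3,2) - (3,1) - (4,1) - (4,2) - (4,3)

The waypoints must appear in the order (3,4), (1,4), with no cell reused.
Route from (4,4): up 3 to (1,4), left 2 to (1,2), down 2 to (3,2), left 1 to (3,1), down 1 to (4,1), right 2 to (4,3) — 11 moves in all.
Check: order respected (1 at step 1, 2 at step 3); 11 moves as required.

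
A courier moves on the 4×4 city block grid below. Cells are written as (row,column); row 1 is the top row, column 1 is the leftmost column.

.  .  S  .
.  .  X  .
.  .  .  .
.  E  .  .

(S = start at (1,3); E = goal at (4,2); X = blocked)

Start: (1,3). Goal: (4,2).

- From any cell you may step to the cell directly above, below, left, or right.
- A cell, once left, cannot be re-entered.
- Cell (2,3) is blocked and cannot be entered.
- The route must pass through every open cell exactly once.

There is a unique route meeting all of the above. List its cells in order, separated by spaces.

Need to visit all 15 open cells exactly once, starting at (1,3) and ending at (4,2).
Cell (2,4) has only two open neighbours ((1,4) and (3,4)), so the path must pass straight through it: one of those is the cell it's entered from and the other is where it exits.
Route from (1,3): right to (1,4), 3× down (reaching (4,4)), left to (4,3), up to (3,3), left to (3,2), 2× up (reaching (1,2)), left to (1,1), 3× down (reaching (4,1)), right to (4,2) — 14 moves in all.
Check: all 15 open cells covered.

(1,3) (1,4) (2,4) (3,4) (4,4) (4,3) (3,3) (3,2) (2,2) (1,2) (1,1) (2,1) (3,1) (4,1) (4,2)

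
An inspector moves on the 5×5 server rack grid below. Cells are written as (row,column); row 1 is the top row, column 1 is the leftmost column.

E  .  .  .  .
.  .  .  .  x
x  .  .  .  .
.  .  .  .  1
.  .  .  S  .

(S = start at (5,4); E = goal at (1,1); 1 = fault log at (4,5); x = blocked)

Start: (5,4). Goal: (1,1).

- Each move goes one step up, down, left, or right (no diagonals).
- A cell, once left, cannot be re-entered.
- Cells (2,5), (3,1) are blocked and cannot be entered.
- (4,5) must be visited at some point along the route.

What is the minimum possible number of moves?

9

Any route passes through (4,5) somewhere between (5,4) and (1,1). Summing Manhattan distances along the two legs ((5,4) → (4,5) → (1,1)) gives a lower bound of 2 + 7 = 9 moves.
A route of 9 moves achieves this: (5,4) → (4,4) → (4,5) → (3,5) → (3,4) → (2,4) → (1,4) → (1,3) → (1,2) → (1,1).
Since 9 matches the lower bound, it is optimal.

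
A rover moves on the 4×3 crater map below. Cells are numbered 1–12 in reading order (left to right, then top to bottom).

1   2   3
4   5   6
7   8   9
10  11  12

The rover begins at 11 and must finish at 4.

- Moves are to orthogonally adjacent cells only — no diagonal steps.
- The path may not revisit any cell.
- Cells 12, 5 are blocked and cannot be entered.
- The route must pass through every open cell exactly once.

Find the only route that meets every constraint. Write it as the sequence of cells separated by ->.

11 -> 10 -> 7 -> 8 -> 9 -> 6 -> 3 -> 2 -> 1 -> 4

Need to visit all 10 open cells exactly once, starting at 11 and ending at 4.
Cell 1 has only two open neighbours (4 and 2), so the path must pass straight through it: one of those is the cell it's entered from and the other is where it exits.
Route from 11: left to 10, up to 7, 2× right (reaching 9), 2× up (reaching 3), 2× left (reaching 1), down to 4 — 9 moves in all.
Check: all 10 open cells covered.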